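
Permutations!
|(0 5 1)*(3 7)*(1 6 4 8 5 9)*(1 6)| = 14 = |(0 9 6 4 8 5 1)(3 7)|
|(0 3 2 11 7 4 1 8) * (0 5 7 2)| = 10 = |(0 3)(1 8 5 7 4)(2 11)|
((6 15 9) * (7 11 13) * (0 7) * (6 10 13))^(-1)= (0 13 10 9 15 6 11 7)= ((0 7 11 6 15 9 10 13))^(-1)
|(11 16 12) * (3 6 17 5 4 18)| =6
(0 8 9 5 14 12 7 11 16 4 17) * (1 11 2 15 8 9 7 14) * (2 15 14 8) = [9, 11, 14, 3, 17, 1, 6, 15, 7, 5, 10, 16, 8, 13, 12, 2, 4, 0] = (0 9 5 1 11 16 4 17)(2 14 12 8 7 15)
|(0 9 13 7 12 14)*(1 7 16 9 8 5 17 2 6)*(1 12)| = |(0 8 5 17 2 6 12 14)(1 7)(9 13 16)| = 24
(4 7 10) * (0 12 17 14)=(0 12 17 14)(4 7 10)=[12, 1, 2, 3, 7, 5, 6, 10, 8, 9, 4, 11, 17, 13, 0, 15, 16, 14]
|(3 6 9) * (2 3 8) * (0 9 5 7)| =|(0 9 8 2 3 6 5 7)| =8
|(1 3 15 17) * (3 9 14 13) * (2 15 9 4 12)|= 12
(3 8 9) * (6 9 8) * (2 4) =(2 4)(3 6 9) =[0, 1, 4, 6, 2, 5, 9, 7, 8, 3]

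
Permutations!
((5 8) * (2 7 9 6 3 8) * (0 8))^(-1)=(0 3 6 9 7 2 5 8)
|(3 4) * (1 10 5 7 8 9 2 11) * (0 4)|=24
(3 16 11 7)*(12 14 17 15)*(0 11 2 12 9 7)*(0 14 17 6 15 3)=[11, 1, 12, 16, 4, 5, 15, 0, 8, 7, 10, 14, 17, 13, 6, 9, 2, 3]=(0 11 14 6 15 9 7)(2 12 17 3 16)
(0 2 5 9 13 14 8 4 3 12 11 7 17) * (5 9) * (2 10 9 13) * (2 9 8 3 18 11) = (0 10 8 4 18 11 7 17)(2 13 14 3 12) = [10, 1, 13, 12, 18, 5, 6, 17, 4, 9, 8, 7, 2, 14, 3, 15, 16, 0, 11]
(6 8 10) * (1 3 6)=(1 3 6 8 10)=[0, 3, 2, 6, 4, 5, 8, 7, 10, 9, 1]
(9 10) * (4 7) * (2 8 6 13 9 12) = (2 8 6 13 9 10 12)(4 7) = [0, 1, 8, 3, 7, 5, 13, 4, 6, 10, 12, 11, 2, 9]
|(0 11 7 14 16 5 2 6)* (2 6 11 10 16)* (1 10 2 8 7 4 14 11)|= 35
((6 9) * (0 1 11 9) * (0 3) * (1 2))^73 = ((0 2 1 11 9 6 3))^73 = (0 11 3 1 6 2 9)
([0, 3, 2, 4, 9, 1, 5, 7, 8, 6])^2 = (1 4 6)(3 9 5)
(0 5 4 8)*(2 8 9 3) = (0 5 4 9 3 2 8) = [5, 1, 8, 2, 9, 4, 6, 7, 0, 3]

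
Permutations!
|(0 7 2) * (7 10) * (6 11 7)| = 6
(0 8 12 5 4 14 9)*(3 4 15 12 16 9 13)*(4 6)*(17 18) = [8, 1, 2, 6, 14, 15, 4, 7, 16, 0, 10, 11, 5, 3, 13, 12, 9, 18, 17] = (0 8 16 9)(3 6 4 14 13)(5 15 12)(17 18)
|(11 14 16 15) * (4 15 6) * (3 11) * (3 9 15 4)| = 10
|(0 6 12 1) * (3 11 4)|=|(0 6 12 1)(3 11 4)|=12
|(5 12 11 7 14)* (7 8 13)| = |(5 12 11 8 13 7 14)| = 7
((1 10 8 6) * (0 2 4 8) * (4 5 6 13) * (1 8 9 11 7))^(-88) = (0 11 8)(1 4 5)(2 7 13)(6 10 9)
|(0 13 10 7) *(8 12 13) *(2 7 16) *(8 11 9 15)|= 11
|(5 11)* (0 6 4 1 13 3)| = 6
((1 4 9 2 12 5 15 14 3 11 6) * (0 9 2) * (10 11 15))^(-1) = (0 9)(1 6 11 10 5 12 2 4)(3 14 15)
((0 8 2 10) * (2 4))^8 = (0 2 8 10 4) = ((0 8 4 2 10))^8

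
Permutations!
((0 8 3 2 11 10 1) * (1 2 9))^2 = (0 3 1 8 9)(2 10 11)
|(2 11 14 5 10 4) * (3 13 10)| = |(2 11 14 5 3 13 10 4)| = 8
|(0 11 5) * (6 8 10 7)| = 12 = |(0 11 5)(6 8 10 7)|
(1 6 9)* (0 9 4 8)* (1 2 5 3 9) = (0 1 6 4 8)(2 5 3 9) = [1, 6, 5, 9, 8, 3, 4, 7, 0, 2]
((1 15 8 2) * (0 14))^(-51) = ((0 14)(1 15 8 2))^(-51) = (0 14)(1 15 8 2)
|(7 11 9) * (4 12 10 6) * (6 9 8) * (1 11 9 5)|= 8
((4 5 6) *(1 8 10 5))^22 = (1 6 10)(4 5 8)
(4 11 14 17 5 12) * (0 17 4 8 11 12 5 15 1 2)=[17, 2, 0, 3, 12, 5, 6, 7, 11, 9, 10, 14, 8, 13, 4, 1, 16, 15]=(0 17 15 1 2)(4 12 8 11 14)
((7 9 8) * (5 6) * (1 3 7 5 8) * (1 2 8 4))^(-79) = (1 7 2 5 4 3 9 8 6)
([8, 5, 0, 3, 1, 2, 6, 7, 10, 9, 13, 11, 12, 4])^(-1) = [2, 4, 5, 3, 13, 1, 6, 7, 0, 9, 8, 11, 12, 10]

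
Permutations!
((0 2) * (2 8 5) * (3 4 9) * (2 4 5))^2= ((0 8 2)(3 5 4 9))^2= (0 2 8)(3 4)(5 9)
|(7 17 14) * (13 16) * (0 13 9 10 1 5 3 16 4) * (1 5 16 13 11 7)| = 13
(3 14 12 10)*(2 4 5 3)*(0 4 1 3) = [4, 3, 1, 14, 5, 0, 6, 7, 8, 9, 2, 11, 10, 13, 12] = (0 4 5)(1 3 14 12 10 2)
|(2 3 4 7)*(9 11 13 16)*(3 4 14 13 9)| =|(2 4 7)(3 14 13 16)(9 11)| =12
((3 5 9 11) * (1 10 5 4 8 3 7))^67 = (1 10 5 9 11 7)(3 4 8)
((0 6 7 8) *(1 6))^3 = ((0 1 6 7 8))^3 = (0 7 1 8 6)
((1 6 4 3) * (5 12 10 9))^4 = ((1 6 4 3)(5 12 10 9))^4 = (12)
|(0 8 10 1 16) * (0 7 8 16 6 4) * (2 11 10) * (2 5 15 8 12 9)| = 33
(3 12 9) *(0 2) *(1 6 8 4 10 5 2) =[1, 6, 0, 12, 10, 2, 8, 7, 4, 3, 5, 11, 9] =(0 1 6 8 4 10 5 2)(3 12 9)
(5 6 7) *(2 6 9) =(2 6 7 5 9) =[0, 1, 6, 3, 4, 9, 7, 5, 8, 2]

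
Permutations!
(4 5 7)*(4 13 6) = (4 5 7 13 6) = [0, 1, 2, 3, 5, 7, 4, 13, 8, 9, 10, 11, 12, 6]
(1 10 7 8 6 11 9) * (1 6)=[0, 10, 2, 3, 4, 5, 11, 8, 1, 6, 7, 9]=(1 10 7 8)(6 11 9)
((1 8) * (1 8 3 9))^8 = ((1 3 9))^8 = (1 9 3)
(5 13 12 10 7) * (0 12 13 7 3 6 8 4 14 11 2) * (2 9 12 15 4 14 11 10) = (0 15 4 11 9 12 2)(3 6 8 14 10)(5 7) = [15, 1, 0, 6, 11, 7, 8, 5, 14, 12, 3, 9, 2, 13, 10, 4]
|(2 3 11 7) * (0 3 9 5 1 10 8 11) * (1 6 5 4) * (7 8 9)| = |(0 3)(1 10 9 4)(2 7)(5 6)(8 11)| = 4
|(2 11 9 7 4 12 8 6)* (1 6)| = |(1 6 2 11 9 7 4 12 8)| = 9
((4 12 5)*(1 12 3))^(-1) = ((1 12 5 4 3))^(-1) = (1 3 4 5 12)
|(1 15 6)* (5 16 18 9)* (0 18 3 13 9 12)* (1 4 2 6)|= 30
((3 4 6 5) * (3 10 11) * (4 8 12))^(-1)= ((3 8 12 4 6 5 10 11))^(-1)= (3 11 10 5 6 4 12 8)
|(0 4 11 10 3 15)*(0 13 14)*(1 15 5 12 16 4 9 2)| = 7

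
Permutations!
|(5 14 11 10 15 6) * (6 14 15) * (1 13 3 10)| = |(1 13 3 10 6 5 15 14 11)| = 9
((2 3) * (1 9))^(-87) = (1 9)(2 3)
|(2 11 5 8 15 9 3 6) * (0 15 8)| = 8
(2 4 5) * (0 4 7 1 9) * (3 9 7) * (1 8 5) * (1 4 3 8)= (0 3 9)(1 7)(2 8 5)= [3, 7, 8, 9, 4, 2, 6, 1, 5, 0]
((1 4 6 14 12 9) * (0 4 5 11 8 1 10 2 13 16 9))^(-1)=((0 4 6 14 12)(1 5 11 8)(2 13 16 9 10))^(-1)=(0 12 14 6 4)(1 8 11 5)(2 10 9 16 13)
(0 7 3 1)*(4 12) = [7, 0, 2, 1, 12, 5, 6, 3, 8, 9, 10, 11, 4] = (0 7 3 1)(4 12)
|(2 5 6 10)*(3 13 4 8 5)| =|(2 3 13 4 8 5 6 10)| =8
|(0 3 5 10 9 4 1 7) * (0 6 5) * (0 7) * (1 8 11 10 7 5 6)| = |(0 3 5 7 1)(4 8 11 10 9)| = 5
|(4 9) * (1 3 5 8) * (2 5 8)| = |(1 3 8)(2 5)(4 9)| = 6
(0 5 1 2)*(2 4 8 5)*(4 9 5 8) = (0 2)(1 9 5) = [2, 9, 0, 3, 4, 1, 6, 7, 8, 5]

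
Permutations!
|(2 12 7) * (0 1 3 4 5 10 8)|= 21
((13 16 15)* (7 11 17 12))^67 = (7 12 17 11)(13 16 15)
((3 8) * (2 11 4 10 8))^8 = ((2 11 4 10 8 3))^8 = (2 4 8)(3 11 10)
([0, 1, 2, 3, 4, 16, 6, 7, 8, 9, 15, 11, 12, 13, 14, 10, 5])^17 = [0, 1, 2, 3, 4, 16, 6, 7, 8, 9, 15, 11, 12, 13, 14, 10, 5]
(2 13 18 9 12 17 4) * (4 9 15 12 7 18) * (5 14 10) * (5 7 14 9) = (2 13 4)(5 9 14 10 7 18 15 12 17) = [0, 1, 13, 3, 2, 9, 6, 18, 8, 14, 7, 11, 17, 4, 10, 12, 16, 5, 15]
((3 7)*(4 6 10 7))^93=(3 10 4 7 6)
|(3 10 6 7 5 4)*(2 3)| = |(2 3 10 6 7 5 4)| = 7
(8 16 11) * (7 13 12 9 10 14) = (7 13 12 9 10 14)(8 16 11) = [0, 1, 2, 3, 4, 5, 6, 13, 16, 10, 14, 8, 9, 12, 7, 15, 11]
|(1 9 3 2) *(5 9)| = 5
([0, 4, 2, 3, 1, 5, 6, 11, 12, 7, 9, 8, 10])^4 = (7 10 8)(9 12 11)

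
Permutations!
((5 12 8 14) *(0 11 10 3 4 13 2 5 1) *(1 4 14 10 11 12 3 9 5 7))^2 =(0 8 9 3 4 2 1 12 10 5 14 13 7)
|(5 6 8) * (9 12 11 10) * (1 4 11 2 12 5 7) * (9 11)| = 14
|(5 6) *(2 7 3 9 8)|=10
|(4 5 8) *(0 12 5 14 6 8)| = 12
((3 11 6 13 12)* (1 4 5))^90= (13)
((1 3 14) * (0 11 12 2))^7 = ((0 11 12 2)(1 3 14))^7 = (0 2 12 11)(1 3 14)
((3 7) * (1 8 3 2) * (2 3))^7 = ((1 8 2)(3 7))^7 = (1 8 2)(3 7)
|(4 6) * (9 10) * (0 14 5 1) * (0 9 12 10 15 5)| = 4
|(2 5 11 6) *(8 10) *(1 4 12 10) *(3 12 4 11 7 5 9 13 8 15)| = 28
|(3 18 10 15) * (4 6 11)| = 12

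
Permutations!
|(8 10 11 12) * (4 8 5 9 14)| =|(4 8 10 11 12 5 9 14)| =8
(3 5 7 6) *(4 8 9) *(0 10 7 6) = (0 10 7)(3 5 6)(4 8 9) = [10, 1, 2, 5, 8, 6, 3, 0, 9, 4, 7]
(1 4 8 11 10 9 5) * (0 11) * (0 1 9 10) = (0 11)(1 4 8)(5 9) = [11, 4, 2, 3, 8, 9, 6, 7, 1, 5, 10, 0]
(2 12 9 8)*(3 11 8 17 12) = (2 3 11 8)(9 17 12) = [0, 1, 3, 11, 4, 5, 6, 7, 2, 17, 10, 8, 9, 13, 14, 15, 16, 12]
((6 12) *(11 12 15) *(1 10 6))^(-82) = (1 6 11)(10 15 12)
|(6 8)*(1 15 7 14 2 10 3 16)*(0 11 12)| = 24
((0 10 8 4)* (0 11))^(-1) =((0 10 8 4 11))^(-1) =(0 11 4 8 10)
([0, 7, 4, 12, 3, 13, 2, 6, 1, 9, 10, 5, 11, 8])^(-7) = [0, 4, 11, 13, 5, 7, 12, 3, 2, 9, 10, 1, 8, 6]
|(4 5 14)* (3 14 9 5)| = |(3 14 4)(5 9)| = 6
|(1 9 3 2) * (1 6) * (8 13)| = 10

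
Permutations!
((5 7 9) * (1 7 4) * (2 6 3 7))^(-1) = ((1 2 6 3 7 9 5 4))^(-1) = (1 4 5 9 7 3 6 2)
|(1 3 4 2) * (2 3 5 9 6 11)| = 6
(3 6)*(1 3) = [0, 3, 2, 6, 4, 5, 1] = (1 3 6)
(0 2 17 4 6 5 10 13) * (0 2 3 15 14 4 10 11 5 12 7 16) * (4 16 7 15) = [3, 1, 17, 4, 6, 11, 12, 7, 8, 9, 13, 5, 15, 2, 16, 14, 0, 10] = (0 3 4 6 12 15 14 16)(2 17 10 13)(5 11)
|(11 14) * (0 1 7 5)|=4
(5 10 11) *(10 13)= [0, 1, 2, 3, 4, 13, 6, 7, 8, 9, 11, 5, 12, 10]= (5 13 10 11)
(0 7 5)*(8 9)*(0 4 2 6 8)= [7, 1, 6, 3, 2, 4, 8, 5, 9, 0]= (0 7 5 4 2 6 8 9)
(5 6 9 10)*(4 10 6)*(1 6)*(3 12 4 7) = (1 6 9)(3 12 4 10 5 7) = [0, 6, 2, 12, 10, 7, 9, 3, 8, 1, 5, 11, 4]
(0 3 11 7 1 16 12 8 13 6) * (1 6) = (0 3 11 7 6)(1 16 12 8 13) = [3, 16, 2, 11, 4, 5, 0, 6, 13, 9, 10, 7, 8, 1, 14, 15, 12]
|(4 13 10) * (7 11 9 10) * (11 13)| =|(4 11 9 10)(7 13)| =4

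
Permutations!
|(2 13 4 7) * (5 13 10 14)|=7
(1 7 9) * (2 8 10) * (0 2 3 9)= (0 2 8 10 3 9 1 7)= [2, 7, 8, 9, 4, 5, 6, 0, 10, 1, 3]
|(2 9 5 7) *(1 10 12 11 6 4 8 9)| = 11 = |(1 10 12 11 6 4 8 9 5 7 2)|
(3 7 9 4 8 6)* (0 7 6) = [7, 1, 2, 6, 8, 5, 3, 9, 0, 4] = (0 7 9 4 8)(3 6)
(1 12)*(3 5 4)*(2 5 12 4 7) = (1 4 3 12)(2 5 7) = [0, 4, 5, 12, 3, 7, 6, 2, 8, 9, 10, 11, 1]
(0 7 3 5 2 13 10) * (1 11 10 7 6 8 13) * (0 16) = (0 6 8 13 7 3 5 2 1 11 10 16) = [6, 11, 1, 5, 4, 2, 8, 3, 13, 9, 16, 10, 12, 7, 14, 15, 0]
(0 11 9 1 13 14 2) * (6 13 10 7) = (0 11 9 1 10 7 6 13 14 2) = [11, 10, 0, 3, 4, 5, 13, 6, 8, 1, 7, 9, 12, 14, 2]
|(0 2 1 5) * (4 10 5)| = 6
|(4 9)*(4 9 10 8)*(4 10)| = 2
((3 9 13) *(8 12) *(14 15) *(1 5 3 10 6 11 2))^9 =((1 5 3 9 13 10 6 11 2)(8 12)(14 15))^9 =(8 12)(14 15)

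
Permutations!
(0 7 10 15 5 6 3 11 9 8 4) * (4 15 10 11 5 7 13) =(0 13 4)(3 5 6)(7 11 9 8 15) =[13, 1, 2, 5, 0, 6, 3, 11, 15, 8, 10, 9, 12, 4, 14, 7]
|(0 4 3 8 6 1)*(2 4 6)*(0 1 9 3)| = 7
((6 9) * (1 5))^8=(9)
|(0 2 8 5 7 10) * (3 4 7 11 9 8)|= 12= |(0 2 3 4 7 10)(5 11 9 8)|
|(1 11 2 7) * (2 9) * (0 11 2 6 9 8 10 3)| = |(0 11 8 10 3)(1 2 7)(6 9)| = 30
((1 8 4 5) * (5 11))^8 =(1 11 8 5 4)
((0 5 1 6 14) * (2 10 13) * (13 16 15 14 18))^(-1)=((0 5 1 6 18 13 2 10 16 15 14))^(-1)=(0 14 15 16 10 2 13 18 6 1 5)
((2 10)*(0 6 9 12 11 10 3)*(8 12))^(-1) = ((0 6 9 8 12 11 10 2 3))^(-1) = (0 3 2 10 11 12 8 9 6)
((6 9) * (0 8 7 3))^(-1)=(0 3 7 8)(6 9)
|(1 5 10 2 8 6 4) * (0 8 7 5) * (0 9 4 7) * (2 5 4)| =8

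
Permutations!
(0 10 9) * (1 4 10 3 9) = (0 3 9)(1 4 10) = [3, 4, 2, 9, 10, 5, 6, 7, 8, 0, 1]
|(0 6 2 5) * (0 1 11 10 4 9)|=9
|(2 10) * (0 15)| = 2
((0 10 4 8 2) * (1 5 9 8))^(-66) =(0 8 5 4)(1 10 2 9)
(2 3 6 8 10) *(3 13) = (2 13 3 6 8 10) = [0, 1, 13, 6, 4, 5, 8, 7, 10, 9, 2, 11, 12, 3]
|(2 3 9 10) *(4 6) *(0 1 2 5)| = 14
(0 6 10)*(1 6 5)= (0 5 1 6 10)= [5, 6, 2, 3, 4, 1, 10, 7, 8, 9, 0]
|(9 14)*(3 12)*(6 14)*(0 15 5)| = 6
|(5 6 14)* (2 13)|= 6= |(2 13)(5 6 14)|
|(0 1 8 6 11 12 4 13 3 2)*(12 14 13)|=|(0 1 8 6 11 14 13 3 2)(4 12)|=18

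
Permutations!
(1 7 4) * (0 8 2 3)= (0 8 2 3)(1 7 4)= [8, 7, 3, 0, 1, 5, 6, 4, 2]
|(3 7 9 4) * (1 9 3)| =|(1 9 4)(3 7)| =6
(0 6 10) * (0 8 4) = [6, 1, 2, 3, 0, 5, 10, 7, 4, 9, 8] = (0 6 10 8 4)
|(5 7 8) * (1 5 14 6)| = |(1 5 7 8 14 6)| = 6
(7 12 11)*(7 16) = (7 12 11 16) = [0, 1, 2, 3, 4, 5, 6, 12, 8, 9, 10, 16, 11, 13, 14, 15, 7]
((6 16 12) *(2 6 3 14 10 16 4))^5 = ((2 6 4)(3 14 10 16 12))^5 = (16)(2 4 6)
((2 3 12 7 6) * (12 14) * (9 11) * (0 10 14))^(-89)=(0 3 2 6 7 12 14 10)(9 11)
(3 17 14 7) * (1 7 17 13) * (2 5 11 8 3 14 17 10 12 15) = (17)(1 7 14 10 12 15 2 5 11 8 3 13) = [0, 7, 5, 13, 4, 11, 6, 14, 3, 9, 12, 8, 15, 1, 10, 2, 16, 17]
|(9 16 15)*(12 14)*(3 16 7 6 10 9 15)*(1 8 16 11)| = |(1 8 16 3 11)(6 10 9 7)(12 14)| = 20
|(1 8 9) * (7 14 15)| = 3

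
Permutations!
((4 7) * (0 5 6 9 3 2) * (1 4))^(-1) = ((0 5 6 9 3 2)(1 4 7))^(-1) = (0 2 3 9 6 5)(1 7 4)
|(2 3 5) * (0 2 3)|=|(0 2)(3 5)|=2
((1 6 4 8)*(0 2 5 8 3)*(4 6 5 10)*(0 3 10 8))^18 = (10)(0 1 2 5 8)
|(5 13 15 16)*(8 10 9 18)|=4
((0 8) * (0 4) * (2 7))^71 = (0 4 8)(2 7)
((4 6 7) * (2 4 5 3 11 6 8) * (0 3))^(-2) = (0 7 11)(2 4 8)(3 5 6)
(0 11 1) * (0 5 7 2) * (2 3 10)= [11, 5, 0, 10, 4, 7, 6, 3, 8, 9, 2, 1]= (0 11 1 5 7 3 10 2)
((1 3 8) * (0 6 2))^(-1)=(0 2 6)(1 8 3)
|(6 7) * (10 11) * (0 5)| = 2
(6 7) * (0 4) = [4, 1, 2, 3, 0, 5, 7, 6] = (0 4)(6 7)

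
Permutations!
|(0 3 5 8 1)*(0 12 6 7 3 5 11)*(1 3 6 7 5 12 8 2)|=|(0 12 7 6 5 2 1 8 3 11)|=10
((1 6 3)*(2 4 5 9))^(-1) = (1 3 6)(2 9 5 4)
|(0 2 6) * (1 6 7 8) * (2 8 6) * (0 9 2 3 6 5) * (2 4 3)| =|(0 8 1 2 7 5)(3 6 9 4)| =12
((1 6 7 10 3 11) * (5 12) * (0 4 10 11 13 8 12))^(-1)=((0 4 10 3 13 8 12 5)(1 6 7 11))^(-1)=(0 5 12 8 13 3 10 4)(1 11 7 6)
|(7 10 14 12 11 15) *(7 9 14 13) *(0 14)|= |(0 14 12 11 15 9)(7 10 13)|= 6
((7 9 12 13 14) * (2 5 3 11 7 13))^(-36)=(14)(2 12 9 7 11 3 5)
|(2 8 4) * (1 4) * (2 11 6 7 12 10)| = |(1 4 11 6 7 12 10 2 8)| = 9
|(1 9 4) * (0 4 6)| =|(0 4 1 9 6)| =5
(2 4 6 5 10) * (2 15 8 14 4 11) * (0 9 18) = (0 9 18)(2 11)(4 6 5 10 15 8 14) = [9, 1, 11, 3, 6, 10, 5, 7, 14, 18, 15, 2, 12, 13, 4, 8, 16, 17, 0]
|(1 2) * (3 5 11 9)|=|(1 2)(3 5 11 9)|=4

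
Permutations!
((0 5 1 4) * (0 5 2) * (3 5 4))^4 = (1 3 5)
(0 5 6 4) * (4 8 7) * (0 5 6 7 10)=(0 6 8 10)(4 5 7)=[6, 1, 2, 3, 5, 7, 8, 4, 10, 9, 0]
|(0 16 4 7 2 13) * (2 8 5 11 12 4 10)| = |(0 16 10 2 13)(4 7 8 5 11 12)| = 30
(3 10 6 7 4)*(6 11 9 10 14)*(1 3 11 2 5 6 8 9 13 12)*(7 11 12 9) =(1 3 14 8 7 4 12)(2 5 6 11 13 9 10) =[0, 3, 5, 14, 12, 6, 11, 4, 7, 10, 2, 13, 1, 9, 8]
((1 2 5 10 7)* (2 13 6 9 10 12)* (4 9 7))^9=((1 13 6 7)(2 5 12)(4 9 10))^9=(1 13 6 7)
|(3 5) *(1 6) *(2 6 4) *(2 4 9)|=4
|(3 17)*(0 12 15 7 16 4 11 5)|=|(0 12 15 7 16 4 11 5)(3 17)|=8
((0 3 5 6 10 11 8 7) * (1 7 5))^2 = ((0 3 1 7)(5 6 10 11 8))^2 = (0 1)(3 7)(5 10 8 6 11)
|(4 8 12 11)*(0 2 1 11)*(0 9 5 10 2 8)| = 10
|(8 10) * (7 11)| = |(7 11)(8 10)| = 2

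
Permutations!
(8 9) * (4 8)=(4 8 9)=[0, 1, 2, 3, 8, 5, 6, 7, 9, 4]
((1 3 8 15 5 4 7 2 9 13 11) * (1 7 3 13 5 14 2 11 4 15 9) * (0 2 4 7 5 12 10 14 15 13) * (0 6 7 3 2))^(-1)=(15)(1 2 4 14 10 12 9 8 3 13 5 11 7 6)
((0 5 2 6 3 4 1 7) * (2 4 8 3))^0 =(8)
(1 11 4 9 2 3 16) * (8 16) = (1 11 4 9 2 3 8 16) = [0, 11, 3, 8, 9, 5, 6, 7, 16, 2, 10, 4, 12, 13, 14, 15, 1]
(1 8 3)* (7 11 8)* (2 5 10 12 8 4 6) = [0, 7, 5, 1, 6, 10, 2, 11, 3, 9, 12, 4, 8] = (1 7 11 4 6 2 5 10 12 8 3)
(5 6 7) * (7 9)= (5 6 9 7)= [0, 1, 2, 3, 4, 6, 9, 5, 8, 7]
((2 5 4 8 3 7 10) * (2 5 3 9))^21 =(2 4 7 9 5 3 8 10)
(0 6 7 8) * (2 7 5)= [6, 1, 7, 3, 4, 2, 5, 8, 0]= (0 6 5 2 7 8)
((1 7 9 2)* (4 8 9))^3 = ((1 7 4 8 9 2))^3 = (1 8)(2 4)(7 9)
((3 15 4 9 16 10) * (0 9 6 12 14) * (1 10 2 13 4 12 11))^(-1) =((0 9 16 2 13 4 6 11 1 10 3 15 12 14))^(-1) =(0 14 12 15 3 10 1 11 6 4 13 2 16 9)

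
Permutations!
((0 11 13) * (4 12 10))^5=(0 13 11)(4 10 12)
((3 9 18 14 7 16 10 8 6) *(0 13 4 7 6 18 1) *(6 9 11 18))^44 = ((0 13 4 7 16 10 8 6 3 11 18 14 9 1))^44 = (0 4 16 8 3 18 9)(1 13 7 10 6 11 14)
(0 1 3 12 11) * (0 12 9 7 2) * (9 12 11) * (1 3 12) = (0 3 1 12 9 7 2) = [3, 12, 0, 1, 4, 5, 6, 2, 8, 7, 10, 11, 9]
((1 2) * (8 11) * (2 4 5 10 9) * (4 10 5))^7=((1 10 9 2)(8 11))^7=(1 2 9 10)(8 11)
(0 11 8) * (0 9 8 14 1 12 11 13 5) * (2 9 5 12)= (0 13 12 11 14 1 2 9 8 5)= [13, 2, 9, 3, 4, 0, 6, 7, 5, 8, 10, 14, 11, 12, 1]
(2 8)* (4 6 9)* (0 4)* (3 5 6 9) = (0 4 9)(2 8)(3 5 6) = [4, 1, 8, 5, 9, 6, 3, 7, 2, 0]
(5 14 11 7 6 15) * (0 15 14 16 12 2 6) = [15, 1, 6, 3, 4, 16, 14, 0, 8, 9, 10, 7, 2, 13, 11, 5, 12] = (0 15 5 16 12 2 6 14 11 7)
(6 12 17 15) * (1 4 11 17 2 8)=(1 4 11 17 15 6 12 2 8)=[0, 4, 8, 3, 11, 5, 12, 7, 1, 9, 10, 17, 2, 13, 14, 6, 16, 15]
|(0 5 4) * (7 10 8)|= 3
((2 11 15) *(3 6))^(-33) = (15)(3 6)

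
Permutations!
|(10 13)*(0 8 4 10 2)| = |(0 8 4 10 13 2)| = 6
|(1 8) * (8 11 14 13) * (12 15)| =10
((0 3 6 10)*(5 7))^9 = (0 3 6 10)(5 7)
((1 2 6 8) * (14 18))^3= ((1 2 6 8)(14 18))^3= (1 8 6 2)(14 18)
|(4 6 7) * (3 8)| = 6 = |(3 8)(4 6 7)|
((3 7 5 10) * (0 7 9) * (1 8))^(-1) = (0 9 3 10 5 7)(1 8)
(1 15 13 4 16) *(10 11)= (1 15 13 4 16)(10 11)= [0, 15, 2, 3, 16, 5, 6, 7, 8, 9, 11, 10, 12, 4, 14, 13, 1]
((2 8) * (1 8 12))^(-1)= (1 12 2 8)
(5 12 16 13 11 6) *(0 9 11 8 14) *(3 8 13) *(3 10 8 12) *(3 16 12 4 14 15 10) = [9, 1, 2, 4, 14, 16, 5, 7, 15, 11, 8, 6, 12, 13, 0, 10, 3] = (0 9 11 6 5 16 3 4 14)(8 15 10)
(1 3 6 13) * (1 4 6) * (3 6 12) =(1 6 13 4 12 3) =[0, 6, 2, 1, 12, 5, 13, 7, 8, 9, 10, 11, 3, 4]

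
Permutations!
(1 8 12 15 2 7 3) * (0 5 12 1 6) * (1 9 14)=[5, 8, 7, 6, 4, 12, 0, 3, 9, 14, 10, 11, 15, 13, 1, 2]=(0 5 12 15 2 7 3 6)(1 8 9 14)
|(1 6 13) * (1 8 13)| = 2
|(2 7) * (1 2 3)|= |(1 2 7 3)|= 4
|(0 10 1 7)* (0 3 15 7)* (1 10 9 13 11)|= 15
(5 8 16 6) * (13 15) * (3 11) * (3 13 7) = [0, 1, 2, 11, 4, 8, 5, 3, 16, 9, 10, 13, 12, 15, 14, 7, 6] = (3 11 13 15 7)(5 8 16 6)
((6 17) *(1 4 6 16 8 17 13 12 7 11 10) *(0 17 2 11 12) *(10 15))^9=((0 17 16 8 2 11 15 10 1 4 6 13)(7 12))^9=(0 4 15 8)(1 11 16 13)(2 17 6 10)(7 12)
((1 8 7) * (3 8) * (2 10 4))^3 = (10)(1 7 8 3)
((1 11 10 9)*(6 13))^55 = (1 9 10 11)(6 13)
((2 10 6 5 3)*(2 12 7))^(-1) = (2 7 12 3 5 6 10)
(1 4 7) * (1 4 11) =(1 11)(4 7) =[0, 11, 2, 3, 7, 5, 6, 4, 8, 9, 10, 1]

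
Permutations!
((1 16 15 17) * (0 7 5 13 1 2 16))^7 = ((0 7 5 13 1)(2 16 15 17))^7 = (0 5 1 7 13)(2 17 15 16)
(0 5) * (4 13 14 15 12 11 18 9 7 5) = (0 4 13 14 15 12 11 18 9 7 5) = [4, 1, 2, 3, 13, 0, 6, 5, 8, 7, 10, 18, 11, 14, 15, 12, 16, 17, 9]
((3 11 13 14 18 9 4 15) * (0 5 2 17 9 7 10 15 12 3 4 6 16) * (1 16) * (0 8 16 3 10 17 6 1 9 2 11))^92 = ((0 5 11 13 14 18 7 17 2 6 9 1 3)(4 12 10 15)(8 16))^92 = (0 5 11 13 14 18 7 17 2 6 9 1 3)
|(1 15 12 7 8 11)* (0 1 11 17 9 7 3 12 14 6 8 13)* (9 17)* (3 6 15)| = 18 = |(17)(0 1 3 12 6 8 9 7 13)(14 15)|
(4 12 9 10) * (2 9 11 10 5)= (2 9 5)(4 12 11 10)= [0, 1, 9, 3, 12, 2, 6, 7, 8, 5, 4, 10, 11]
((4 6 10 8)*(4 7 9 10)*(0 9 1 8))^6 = (10)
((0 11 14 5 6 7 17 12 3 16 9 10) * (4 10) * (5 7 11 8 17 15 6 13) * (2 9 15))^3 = ((0 8 17 12 3 16 15 6 11 14 7 2 9 4 10)(5 13))^3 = (0 12 15 14 9)(2 10 17 16 11)(3 6 7 4 8)(5 13)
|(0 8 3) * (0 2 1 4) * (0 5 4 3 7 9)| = |(0 8 7 9)(1 3 2)(4 5)| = 12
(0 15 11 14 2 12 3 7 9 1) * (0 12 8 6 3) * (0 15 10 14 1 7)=[10, 12, 8, 0, 4, 5, 3, 9, 6, 7, 14, 1, 15, 13, 2, 11]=(0 10 14 2 8 6 3)(1 12 15 11)(7 9)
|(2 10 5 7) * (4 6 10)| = |(2 4 6 10 5 7)| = 6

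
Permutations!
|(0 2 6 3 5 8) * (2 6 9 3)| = |(0 6 2 9 3 5 8)| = 7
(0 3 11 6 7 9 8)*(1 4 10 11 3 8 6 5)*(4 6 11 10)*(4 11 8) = (0 4 11 5 1 6 7 9 8) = [4, 6, 2, 3, 11, 1, 7, 9, 0, 8, 10, 5]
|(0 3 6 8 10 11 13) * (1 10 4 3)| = |(0 1 10 11 13)(3 6 8 4)| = 20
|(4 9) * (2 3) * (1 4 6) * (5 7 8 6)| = 14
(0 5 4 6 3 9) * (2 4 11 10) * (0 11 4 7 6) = [5, 1, 7, 9, 0, 4, 3, 6, 8, 11, 2, 10] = (0 5 4)(2 7 6 3 9 11 10)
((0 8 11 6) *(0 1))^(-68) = (0 11 1 8 6) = ((0 8 11 6 1))^(-68)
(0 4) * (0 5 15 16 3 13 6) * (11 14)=(0 4 5 15 16 3 13 6)(11 14)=[4, 1, 2, 13, 5, 15, 0, 7, 8, 9, 10, 14, 12, 6, 11, 16, 3]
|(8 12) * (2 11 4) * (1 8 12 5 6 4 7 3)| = 9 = |(12)(1 8 5 6 4 2 11 7 3)|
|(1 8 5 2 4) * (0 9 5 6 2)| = 15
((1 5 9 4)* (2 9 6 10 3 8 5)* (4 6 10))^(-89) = (1 2 9 6 4)(3 10 5 8)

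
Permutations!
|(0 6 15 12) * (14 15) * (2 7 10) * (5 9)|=|(0 6 14 15 12)(2 7 10)(5 9)|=30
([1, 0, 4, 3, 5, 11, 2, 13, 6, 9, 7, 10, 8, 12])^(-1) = [1, 0, 6, 3, 2, 4, 8, 10, 12, 9, 11, 5, 13, 7]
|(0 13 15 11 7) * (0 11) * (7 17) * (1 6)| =|(0 13 15)(1 6)(7 11 17)| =6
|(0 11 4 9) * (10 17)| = 4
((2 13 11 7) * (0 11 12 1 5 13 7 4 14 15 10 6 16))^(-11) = (0 10 4 16 15 11 6 14)(1 5 13 12)(2 7)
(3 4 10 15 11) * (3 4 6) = (3 6)(4 10 15 11) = [0, 1, 2, 6, 10, 5, 3, 7, 8, 9, 15, 4, 12, 13, 14, 11]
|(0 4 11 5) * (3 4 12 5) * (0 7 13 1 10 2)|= 24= |(0 12 5 7 13 1 10 2)(3 4 11)|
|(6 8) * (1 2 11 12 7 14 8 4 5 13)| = 11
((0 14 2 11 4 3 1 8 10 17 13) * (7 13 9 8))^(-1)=((0 14 2 11 4 3 1 7 13)(8 10 17 9))^(-1)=(0 13 7 1 3 4 11 2 14)(8 9 17 10)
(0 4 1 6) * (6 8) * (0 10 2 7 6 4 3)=(0 3)(1 8 4)(2 7 6 10)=[3, 8, 7, 0, 1, 5, 10, 6, 4, 9, 2]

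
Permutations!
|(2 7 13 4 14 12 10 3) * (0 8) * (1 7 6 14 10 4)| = |(0 8)(1 7 13)(2 6 14 12 4 10 3)| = 42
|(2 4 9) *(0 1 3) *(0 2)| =|(0 1 3 2 4 9)| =6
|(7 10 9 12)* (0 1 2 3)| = |(0 1 2 3)(7 10 9 12)| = 4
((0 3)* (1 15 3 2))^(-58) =((0 2 1 15 3))^(-58) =(0 1 3 2 15)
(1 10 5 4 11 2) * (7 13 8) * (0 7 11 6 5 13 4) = (0 7 4 6 5)(1 10 13 8 11 2) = [7, 10, 1, 3, 6, 0, 5, 4, 11, 9, 13, 2, 12, 8]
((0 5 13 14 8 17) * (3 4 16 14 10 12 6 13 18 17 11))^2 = (0 18)(3 16 8)(4 14 11)(5 17)(6 10)(12 13)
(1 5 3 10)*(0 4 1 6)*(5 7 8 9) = (0 4 1 7 8 9 5 3 10 6) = [4, 7, 2, 10, 1, 3, 0, 8, 9, 5, 6]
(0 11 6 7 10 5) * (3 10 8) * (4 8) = (0 11 6 7 4 8 3 10 5) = [11, 1, 2, 10, 8, 0, 7, 4, 3, 9, 5, 6]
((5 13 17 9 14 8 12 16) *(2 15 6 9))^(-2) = ((2 15 6 9 14 8 12 16 5 13 17))^(-2) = (2 13 16 8 9 15 17 5 12 14 6)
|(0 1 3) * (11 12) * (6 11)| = |(0 1 3)(6 11 12)| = 3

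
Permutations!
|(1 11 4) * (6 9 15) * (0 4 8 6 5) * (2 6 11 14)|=|(0 4 1 14 2 6 9 15 5)(8 11)|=18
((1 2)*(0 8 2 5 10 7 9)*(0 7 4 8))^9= ((1 5 10 4 8 2)(7 9))^9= (1 4)(2 10)(5 8)(7 9)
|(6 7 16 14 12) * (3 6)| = |(3 6 7 16 14 12)| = 6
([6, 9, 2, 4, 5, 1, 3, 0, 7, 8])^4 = [5, 0, 2, 9, 8, 7, 1, 4, 3, 6]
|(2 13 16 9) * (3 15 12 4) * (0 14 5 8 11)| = 20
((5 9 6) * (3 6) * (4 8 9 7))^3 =(3 7 9 5 8 6 4) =((3 6 5 7 4 8 9))^3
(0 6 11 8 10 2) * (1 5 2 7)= [6, 5, 0, 3, 4, 2, 11, 1, 10, 9, 7, 8]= (0 6 11 8 10 7 1 5 2)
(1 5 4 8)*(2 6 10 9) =(1 5 4 8)(2 6 10 9) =[0, 5, 6, 3, 8, 4, 10, 7, 1, 2, 9]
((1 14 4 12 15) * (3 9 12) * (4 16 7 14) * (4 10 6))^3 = (16)(1 4 12 10 3 15 6 9)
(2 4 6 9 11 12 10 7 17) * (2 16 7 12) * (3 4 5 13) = (2 5 13 3 4 6 9 11)(7 17 16)(10 12) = [0, 1, 5, 4, 6, 13, 9, 17, 8, 11, 12, 2, 10, 3, 14, 15, 7, 16]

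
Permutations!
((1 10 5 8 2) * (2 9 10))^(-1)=(1 2)(5 10 9 8)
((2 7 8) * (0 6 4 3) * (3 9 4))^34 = ((0 6 3)(2 7 8)(4 9))^34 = (9)(0 6 3)(2 7 8)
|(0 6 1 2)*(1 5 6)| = 6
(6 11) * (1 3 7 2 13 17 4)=(1 3 7 2 13 17 4)(6 11)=[0, 3, 13, 7, 1, 5, 11, 2, 8, 9, 10, 6, 12, 17, 14, 15, 16, 4]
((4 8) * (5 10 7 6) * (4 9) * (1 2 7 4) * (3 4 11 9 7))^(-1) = ((1 2 3 4 8 7 6 5 10 11 9))^(-1) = (1 9 11 10 5 6 7 8 4 3 2)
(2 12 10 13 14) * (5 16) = (2 12 10 13 14)(5 16) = [0, 1, 12, 3, 4, 16, 6, 7, 8, 9, 13, 11, 10, 14, 2, 15, 5]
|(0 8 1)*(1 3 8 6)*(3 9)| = |(0 6 1)(3 8 9)| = 3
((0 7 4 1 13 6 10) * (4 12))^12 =((0 7 12 4 1 13 6 10))^12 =(0 1)(4 10)(6 12)(7 13)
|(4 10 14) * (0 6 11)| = 3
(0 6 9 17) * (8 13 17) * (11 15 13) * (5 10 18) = (0 6 9 8 11 15 13 17)(5 10 18) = [6, 1, 2, 3, 4, 10, 9, 7, 11, 8, 18, 15, 12, 17, 14, 13, 16, 0, 5]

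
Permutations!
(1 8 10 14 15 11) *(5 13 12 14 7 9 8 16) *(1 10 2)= (1 16 5 13 12 14 15 11 10 7 9 8 2)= [0, 16, 1, 3, 4, 13, 6, 9, 2, 8, 7, 10, 14, 12, 15, 11, 5]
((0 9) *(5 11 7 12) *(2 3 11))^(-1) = (0 9)(2 5 12 7 11 3)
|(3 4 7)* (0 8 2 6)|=|(0 8 2 6)(3 4 7)|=12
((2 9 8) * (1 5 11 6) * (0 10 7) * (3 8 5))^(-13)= (0 7 10)(1 2 11 3 9 6 8 5)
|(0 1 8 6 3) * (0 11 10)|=|(0 1 8 6 3 11 10)|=7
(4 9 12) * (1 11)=(1 11)(4 9 12)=[0, 11, 2, 3, 9, 5, 6, 7, 8, 12, 10, 1, 4]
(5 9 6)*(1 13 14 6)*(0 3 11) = [3, 13, 2, 11, 4, 9, 5, 7, 8, 1, 10, 0, 12, 14, 6] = (0 3 11)(1 13 14 6 5 9)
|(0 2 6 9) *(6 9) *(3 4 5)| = 3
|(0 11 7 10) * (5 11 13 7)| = 4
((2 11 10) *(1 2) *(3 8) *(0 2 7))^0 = ((0 2 11 10 1 7)(3 8))^0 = (11)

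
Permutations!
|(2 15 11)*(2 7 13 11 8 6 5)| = 15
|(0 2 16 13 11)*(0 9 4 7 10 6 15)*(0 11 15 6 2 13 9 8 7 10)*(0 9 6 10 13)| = 28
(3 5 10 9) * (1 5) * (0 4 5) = (0 4 5 10 9 3 1) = [4, 0, 2, 1, 5, 10, 6, 7, 8, 3, 9]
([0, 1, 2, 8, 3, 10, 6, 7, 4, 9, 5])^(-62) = (10)(3 8 4)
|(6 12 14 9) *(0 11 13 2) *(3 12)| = 20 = |(0 11 13 2)(3 12 14 9 6)|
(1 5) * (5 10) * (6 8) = (1 10 5)(6 8) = [0, 10, 2, 3, 4, 1, 8, 7, 6, 9, 5]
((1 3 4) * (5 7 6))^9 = ((1 3 4)(5 7 6))^9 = (7)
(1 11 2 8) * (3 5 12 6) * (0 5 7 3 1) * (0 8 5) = (1 11 2 5 12 6)(3 7) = [0, 11, 5, 7, 4, 12, 1, 3, 8, 9, 10, 2, 6]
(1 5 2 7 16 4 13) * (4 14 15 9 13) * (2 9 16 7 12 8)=(1 5 9 13)(2 12 8)(14 15 16)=[0, 5, 12, 3, 4, 9, 6, 7, 2, 13, 10, 11, 8, 1, 15, 16, 14]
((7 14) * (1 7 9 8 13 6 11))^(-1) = (1 11 6 13 8 9 14 7)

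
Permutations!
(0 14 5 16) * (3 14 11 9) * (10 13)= (0 11 9 3 14 5 16)(10 13)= [11, 1, 2, 14, 4, 16, 6, 7, 8, 3, 13, 9, 12, 10, 5, 15, 0]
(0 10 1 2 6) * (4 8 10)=(0 4 8 10 1 2 6)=[4, 2, 6, 3, 8, 5, 0, 7, 10, 9, 1]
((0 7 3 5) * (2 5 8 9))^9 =((0 7 3 8 9 2 5))^9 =(0 3 9 5 7 8 2)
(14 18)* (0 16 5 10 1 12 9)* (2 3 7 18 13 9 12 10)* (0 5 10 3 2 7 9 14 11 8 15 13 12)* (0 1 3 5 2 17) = [16, 5, 17, 9, 4, 7, 6, 18, 15, 2, 3, 8, 1, 14, 12, 13, 10, 0, 11] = (0 16 10 3 9 2 17)(1 5 7 18 11 8 15 13 14 12)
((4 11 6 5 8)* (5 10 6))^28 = ((4 11 5 8)(6 10))^28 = (11)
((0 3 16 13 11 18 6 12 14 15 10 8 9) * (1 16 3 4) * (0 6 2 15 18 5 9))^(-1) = ((0 4 1 16 13 11 5 9 6 12 14 18 2 15 10 8))^(-1) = (0 8 10 15 2 18 14 12 6 9 5 11 13 16 1 4)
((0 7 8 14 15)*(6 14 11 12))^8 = (15)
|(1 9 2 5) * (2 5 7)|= 6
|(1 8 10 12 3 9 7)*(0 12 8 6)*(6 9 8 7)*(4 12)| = 10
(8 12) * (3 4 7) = [0, 1, 2, 4, 7, 5, 6, 3, 12, 9, 10, 11, 8] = (3 4 7)(8 12)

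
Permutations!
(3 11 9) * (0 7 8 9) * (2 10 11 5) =[7, 1, 10, 5, 4, 2, 6, 8, 9, 3, 11, 0] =(0 7 8 9 3 5 2 10 11)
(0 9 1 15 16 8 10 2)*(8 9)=(0 8 10 2)(1 15 16 9)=[8, 15, 0, 3, 4, 5, 6, 7, 10, 1, 2, 11, 12, 13, 14, 16, 9]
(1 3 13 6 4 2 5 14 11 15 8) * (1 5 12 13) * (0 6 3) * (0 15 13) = (0 6 4 2 12)(1 15 8 5 14 11 13 3) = [6, 15, 12, 1, 2, 14, 4, 7, 5, 9, 10, 13, 0, 3, 11, 8]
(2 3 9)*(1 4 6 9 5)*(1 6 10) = (1 4 10)(2 3 5 6 9) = [0, 4, 3, 5, 10, 6, 9, 7, 8, 2, 1]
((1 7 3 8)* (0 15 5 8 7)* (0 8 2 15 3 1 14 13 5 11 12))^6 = ((0 3 7 1 8 14 13 5 2 15 11 12))^6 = (0 13)(1 15)(2 7)(3 5)(8 11)(12 14)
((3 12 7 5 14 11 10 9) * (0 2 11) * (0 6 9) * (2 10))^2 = ((0 10)(2 11)(3 12 7 5 14 6 9))^2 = (3 7 14 9 12 5 6)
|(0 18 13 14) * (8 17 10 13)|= |(0 18 8 17 10 13 14)|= 7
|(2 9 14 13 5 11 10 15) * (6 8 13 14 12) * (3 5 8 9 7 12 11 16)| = 24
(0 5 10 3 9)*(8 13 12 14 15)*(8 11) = [5, 1, 2, 9, 4, 10, 6, 7, 13, 0, 3, 8, 14, 12, 15, 11] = (0 5 10 3 9)(8 13 12 14 15 11)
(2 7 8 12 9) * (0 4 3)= [4, 1, 7, 0, 3, 5, 6, 8, 12, 2, 10, 11, 9]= (0 4 3)(2 7 8 12 9)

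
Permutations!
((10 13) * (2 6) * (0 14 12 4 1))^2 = (0 12 1 14 4)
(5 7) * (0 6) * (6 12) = [12, 1, 2, 3, 4, 7, 0, 5, 8, 9, 10, 11, 6] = (0 12 6)(5 7)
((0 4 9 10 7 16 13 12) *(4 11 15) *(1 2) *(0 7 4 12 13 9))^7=((0 11 15 12 7 16 9 10 4)(1 2))^7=(0 10 16 12 11 4 9 7 15)(1 2)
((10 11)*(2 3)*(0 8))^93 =((0 8)(2 3)(10 11))^93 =(0 8)(2 3)(10 11)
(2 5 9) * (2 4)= (2 5 9 4)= [0, 1, 5, 3, 2, 9, 6, 7, 8, 4]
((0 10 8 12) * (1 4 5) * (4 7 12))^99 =(0 4 7 10 5 12 8 1)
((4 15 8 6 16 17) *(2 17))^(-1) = (2 16 6 8 15 4 17)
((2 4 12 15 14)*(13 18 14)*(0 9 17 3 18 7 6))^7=((0 9 17 3 18 14 2 4 12 15 13 7 6))^7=(0 4 9 12 17 15 3 13 18 7 14 6 2)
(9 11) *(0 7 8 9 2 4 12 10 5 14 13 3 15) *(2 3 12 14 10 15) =[7, 1, 4, 2, 14, 10, 6, 8, 9, 11, 5, 3, 15, 12, 13, 0] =(0 7 8 9 11 3 2 4 14 13 12 15)(5 10)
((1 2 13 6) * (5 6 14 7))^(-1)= (1 6 5 7 14 13 2)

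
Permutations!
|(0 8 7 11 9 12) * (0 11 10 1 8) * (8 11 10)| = |(1 11 9 12 10)(7 8)| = 10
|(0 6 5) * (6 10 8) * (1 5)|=|(0 10 8 6 1 5)|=6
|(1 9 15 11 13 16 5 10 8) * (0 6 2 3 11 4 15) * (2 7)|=|(0 6 7 2 3 11 13 16 5 10 8 1 9)(4 15)|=26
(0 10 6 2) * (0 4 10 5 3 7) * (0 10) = (0 5 3 7 10 6 2 4) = [5, 1, 4, 7, 0, 3, 2, 10, 8, 9, 6]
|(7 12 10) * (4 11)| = 6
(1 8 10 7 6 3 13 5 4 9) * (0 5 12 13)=(0 5 4 9 1 8 10 7 6 3)(12 13)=[5, 8, 2, 0, 9, 4, 3, 6, 10, 1, 7, 11, 13, 12]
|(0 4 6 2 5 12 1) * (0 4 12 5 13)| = |(0 12 1 4 6 2 13)| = 7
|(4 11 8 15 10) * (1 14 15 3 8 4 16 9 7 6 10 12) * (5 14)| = 10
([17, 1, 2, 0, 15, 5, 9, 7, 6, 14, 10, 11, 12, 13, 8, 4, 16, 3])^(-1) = (0 3 17)(4 15)(6 8 14 9)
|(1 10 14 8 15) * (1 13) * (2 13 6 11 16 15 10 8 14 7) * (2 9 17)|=|(1 8 10 7 9 17 2 13)(6 11 16 15)|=8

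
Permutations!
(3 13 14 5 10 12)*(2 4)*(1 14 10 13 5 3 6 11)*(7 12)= (1 14 3 5 13 10 7 12 6 11)(2 4)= [0, 14, 4, 5, 2, 13, 11, 12, 8, 9, 7, 1, 6, 10, 3]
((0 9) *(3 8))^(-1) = ((0 9)(3 8))^(-1) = (0 9)(3 8)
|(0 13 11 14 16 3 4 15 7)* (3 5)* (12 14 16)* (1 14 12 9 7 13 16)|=|(0 16 5 3 4 15 13 11 1 14 9 7)|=12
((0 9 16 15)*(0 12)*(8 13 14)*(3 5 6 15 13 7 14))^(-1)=(0 12 15 6 5 3 13 16 9)(7 8 14)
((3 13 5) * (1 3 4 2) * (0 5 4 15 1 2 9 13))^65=((0 5 15 1 3)(4 9 13))^65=(15)(4 13 9)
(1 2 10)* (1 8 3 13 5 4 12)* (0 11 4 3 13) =[11, 2, 10, 0, 12, 3, 6, 7, 13, 9, 8, 4, 1, 5] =(0 11 4 12 1 2 10 8 13 5 3)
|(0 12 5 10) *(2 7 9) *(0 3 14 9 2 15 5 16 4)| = |(0 12 16 4)(2 7)(3 14 9 15 5 10)| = 12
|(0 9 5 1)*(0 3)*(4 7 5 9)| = 6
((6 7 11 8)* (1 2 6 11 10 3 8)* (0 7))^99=((0 7 10 3 8 11 1 2 6))^99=(11)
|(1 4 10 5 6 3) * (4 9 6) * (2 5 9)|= |(1 2 5 4 10 9 6 3)|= 8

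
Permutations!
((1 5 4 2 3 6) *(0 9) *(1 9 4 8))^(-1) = (0 9 6 3 2 4)(1 8 5)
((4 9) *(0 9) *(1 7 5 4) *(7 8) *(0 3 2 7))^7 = ((0 9 1 8)(2 7 5 4 3))^7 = (0 8 1 9)(2 5 3 7 4)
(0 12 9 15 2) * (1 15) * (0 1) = (0 12 9)(1 15 2) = [12, 15, 1, 3, 4, 5, 6, 7, 8, 0, 10, 11, 9, 13, 14, 2]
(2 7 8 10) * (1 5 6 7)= (1 5 6 7 8 10 2)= [0, 5, 1, 3, 4, 6, 7, 8, 10, 9, 2]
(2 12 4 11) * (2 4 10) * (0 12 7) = (0 12 10 2 7)(4 11) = [12, 1, 7, 3, 11, 5, 6, 0, 8, 9, 2, 4, 10]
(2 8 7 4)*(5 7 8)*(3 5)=[0, 1, 3, 5, 2, 7, 6, 4, 8]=(8)(2 3 5 7 4)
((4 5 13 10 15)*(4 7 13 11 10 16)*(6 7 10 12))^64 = ((4 5 11 12 6 7 13 16)(10 15))^64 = (16)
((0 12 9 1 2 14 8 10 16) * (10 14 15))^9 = ((0 12 9 1 2 15 10 16)(8 14))^9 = (0 12 9 1 2 15 10 16)(8 14)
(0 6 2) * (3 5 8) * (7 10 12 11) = (0 6 2)(3 5 8)(7 10 12 11) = [6, 1, 0, 5, 4, 8, 2, 10, 3, 9, 12, 7, 11]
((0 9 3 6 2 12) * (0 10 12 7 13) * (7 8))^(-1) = (0 13 7 8 2 6 3 9)(10 12)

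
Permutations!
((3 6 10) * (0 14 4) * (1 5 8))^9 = (14)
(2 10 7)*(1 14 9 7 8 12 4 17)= (1 14 9 7 2 10 8 12 4 17)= [0, 14, 10, 3, 17, 5, 6, 2, 12, 7, 8, 11, 4, 13, 9, 15, 16, 1]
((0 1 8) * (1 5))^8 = (8)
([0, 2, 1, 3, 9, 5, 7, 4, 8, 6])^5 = (1 2)(4 9 6 7)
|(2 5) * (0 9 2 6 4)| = 6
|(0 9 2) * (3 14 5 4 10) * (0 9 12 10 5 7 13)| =14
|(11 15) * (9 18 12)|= |(9 18 12)(11 15)|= 6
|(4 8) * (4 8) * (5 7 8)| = |(5 7 8)| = 3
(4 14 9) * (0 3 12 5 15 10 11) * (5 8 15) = (0 3 12 8 15 10 11)(4 14 9) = [3, 1, 2, 12, 14, 5, 6, 7, 15, 4, 11, 0, 8, 13, 9, 10]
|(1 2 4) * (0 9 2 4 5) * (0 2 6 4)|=|(0 9 6 4 1)(2 5)|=10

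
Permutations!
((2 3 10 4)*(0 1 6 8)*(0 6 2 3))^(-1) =((0 1 2)(3 10 4)(6 8))^(-1) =(0 2 1)(3 4 10)(6 8)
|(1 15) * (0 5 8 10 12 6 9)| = 14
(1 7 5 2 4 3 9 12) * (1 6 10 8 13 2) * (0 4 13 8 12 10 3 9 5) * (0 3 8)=[4, 7, 13, 5, 9, 1, 8, 3, 0, 10, 12, 11, 6, 2]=(0 4 9 10 12 6 8)(1 7 3 5)(2 13)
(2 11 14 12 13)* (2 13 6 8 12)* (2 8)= (2 11 14 8 12 6)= [0, 1, 11, 3, 4, 5, 2, 7, 12, 9, 10, 14, 6, 13, 8]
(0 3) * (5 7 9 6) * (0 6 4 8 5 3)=(3 6)(4 8 5 7 9)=[0, 1, 2, 6, 8, 7, 3, 9, 5, 4]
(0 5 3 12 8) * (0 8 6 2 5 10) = (0 10)(2 5 3 12 6) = [10, 1, 5, 12, 4, 3, 2, 7, 8, 9, 0, 11, 6]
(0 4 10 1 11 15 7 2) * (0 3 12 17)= (0 4 10 1 11 15 7 2 3 12 17)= [4, 11, 3, 12, 10, 5, 6, 2, 8, 9, 1, 15, 17, 13, 14, 7, 16, 0]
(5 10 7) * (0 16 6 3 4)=[16, 1, 2, 4, 0, 10, 3, 5, 8, 9, 7, 11, 12, 13, 14, 15, 6]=(0 16 6 3 4)(5 10 7)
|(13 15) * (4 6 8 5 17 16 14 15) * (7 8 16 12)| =30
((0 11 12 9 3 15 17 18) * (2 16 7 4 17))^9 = (0 4 2 9)(3 11 17 16)(7 15 12 18)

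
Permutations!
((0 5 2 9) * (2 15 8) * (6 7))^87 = (0 8)(2 5)(6 7)(9 15)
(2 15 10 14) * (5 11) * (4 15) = (2 4 15 10 14)(5 11) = [0, 1, 4, 3, 15, 11, 6, 7, 8, 9, 14, 5, 12, 13, 2, 10]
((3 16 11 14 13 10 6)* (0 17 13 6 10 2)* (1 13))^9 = (0 2 13 1 17)(3 6 14 11 16)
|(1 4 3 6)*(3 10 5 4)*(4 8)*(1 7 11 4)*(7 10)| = 6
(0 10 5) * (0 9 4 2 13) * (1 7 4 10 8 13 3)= (0 8 13)(1 7 4 2 3)(5 9 10)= [8, 7, 3, 1, 2, 9, 6, 4, 13, 10, 5, 11, 12, 0]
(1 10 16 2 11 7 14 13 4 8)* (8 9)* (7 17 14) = (1 10 16 2 11 17 14 13 4 9 8) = [0, 10, 11, 3, 9, 5, 6, 7, 1, 8, 16, 17, 12, 4, 13, 15, 2, 14]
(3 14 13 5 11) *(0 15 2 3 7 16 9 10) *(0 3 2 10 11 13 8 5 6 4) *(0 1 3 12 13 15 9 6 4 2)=(0 9 11 7 16 6 2)(1 3 14 8 5 15 10 12 13 4)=[9, 3, 0, 14, 1, 15, 2, 16, 5, 11, 12, 7, 13, 4, 8, 10, 6]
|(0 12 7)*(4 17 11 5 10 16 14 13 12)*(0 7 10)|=5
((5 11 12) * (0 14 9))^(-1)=((0 14 9)(5 11 12))^(-1)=(0 9 14)(5 12 11)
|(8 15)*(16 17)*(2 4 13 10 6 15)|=14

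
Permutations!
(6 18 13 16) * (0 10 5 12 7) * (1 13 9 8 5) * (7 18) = (0 10 1 13 16 6 7)(5 12 18 9 8) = [10, 13, 2, 3, 4, 12, 7, 0, 5, 8, 1, 11, 18, 16, 14, 15, 6, 17, 9]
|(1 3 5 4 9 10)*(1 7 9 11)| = 15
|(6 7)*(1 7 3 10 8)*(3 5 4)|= |(1 7 6 5 4 3 10 8)|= 8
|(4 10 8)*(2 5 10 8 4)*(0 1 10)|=7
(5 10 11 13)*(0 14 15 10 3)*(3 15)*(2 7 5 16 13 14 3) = [3, 1, 7, 0, 4, 15, 6, 5, 8, 9, 11, 14, 12, 16, 2, 10, 13] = (0 3)(2 7 5 15 10 11 14)(13 16)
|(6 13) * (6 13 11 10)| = 3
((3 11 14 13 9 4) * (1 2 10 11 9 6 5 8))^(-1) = (1 8 5 6 13 14 11 10 2)(3 4 9)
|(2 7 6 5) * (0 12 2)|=6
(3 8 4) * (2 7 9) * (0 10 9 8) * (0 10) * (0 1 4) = (0 1 4 3 10 9 2 7 8) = [1, 4, 7, 10, 3, 5, 6, 8, 0, 2, 9]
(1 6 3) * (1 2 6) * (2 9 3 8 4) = (2 6 8 4)(3 9) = [0, 1, 6, 9, 2, 5, 8, 7, 4, 3]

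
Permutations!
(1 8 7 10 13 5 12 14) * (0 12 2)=(0 12 14 1 8 7 10 13 5 2)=[12, 8, 0, 3, 4, 2, 6, 10, 7, 9, 13, 11, 14, 5, 1]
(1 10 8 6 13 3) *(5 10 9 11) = (1 9 11 5 10 8 6 13 3) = [0, 9, 2, 1, 4, 10, 13, 7, 6, 11, 8, 5, 12, 3]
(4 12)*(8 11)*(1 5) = (1 5)(4 12)(8 11) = [0, 5, 2, 3, 12, 1, 6, 7, 11, 9, 10, 8, 4]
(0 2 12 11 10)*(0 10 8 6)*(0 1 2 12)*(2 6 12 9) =(0 9 2)(1 6)(8 12 11) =[9, 6, 0, 3, 4, 5, 1, 7, 12, 2, 10, 8, 11]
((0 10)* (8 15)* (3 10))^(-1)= ((0 3 10)(8 15))^(-1)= (0 10 3)(8 15)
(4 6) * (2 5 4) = (2 5 4 6) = [0, 1, 5, 3, 6, 4, 2]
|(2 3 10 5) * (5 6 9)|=|(2 3 10 6 9 5)|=6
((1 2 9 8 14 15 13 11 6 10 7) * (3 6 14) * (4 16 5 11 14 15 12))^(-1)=((1 2 9 8 3 6 10 7)(4 16 5 11 15 13 14 12))^(-1)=(1 7 10 6 3 8 9 2)(4 12 14 13 15 11 5 16)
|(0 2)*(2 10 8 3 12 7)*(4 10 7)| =|(0 7 2)(3 12 4 10 8)| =15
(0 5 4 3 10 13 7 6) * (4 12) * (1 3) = (0 5 12 4 1 3 10 13 7 6) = [5, 3, 2, 10, 1, 12, 0, 6, 8, 9, 13, 11, 4, 7]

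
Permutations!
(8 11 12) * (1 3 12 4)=(1 3 12 8 11 4)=[0, 3, 2, 12, 1, 5, 6, 7, 11, 9, 10, 4, 8]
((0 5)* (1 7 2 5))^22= ((0 1 7 2 5))^22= (0 7 5 1 2)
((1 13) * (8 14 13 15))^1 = ((1 15 8 14 13))^1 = (1 15 8 14 13)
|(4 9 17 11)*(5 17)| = |(4 9 5 17 11)| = 5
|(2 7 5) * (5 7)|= 2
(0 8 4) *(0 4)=[8, 1, 2, 3, 4, 5, 6, 7, 0]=(0 8)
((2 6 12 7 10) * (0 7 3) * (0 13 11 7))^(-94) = (2 12 13 7)(3 11 10 6)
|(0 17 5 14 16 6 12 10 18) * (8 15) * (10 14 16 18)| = 8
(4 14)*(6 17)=[0, 1, 2, 3, 14, 5, 17, 7, 8, 9, 10, 11, 12, 13, 4, 15, 16, 6]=(4 14)(6 17)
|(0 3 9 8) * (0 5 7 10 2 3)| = |(2 3 9 8 5 7 10)| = 7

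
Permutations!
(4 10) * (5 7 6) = (4 10)(5 7 6) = [0, 1, 2, 3, 10, 7, 5, 6, 8, 9, 4]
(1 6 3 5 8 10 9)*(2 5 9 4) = (1 6 3 9)(2 5 8 10 4) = [0, 6, 5, 9, 2, 8, 3, 7, 10, 1, 4]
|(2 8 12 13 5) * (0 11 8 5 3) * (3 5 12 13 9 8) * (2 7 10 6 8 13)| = 9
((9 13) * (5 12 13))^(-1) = (5 9 13 12)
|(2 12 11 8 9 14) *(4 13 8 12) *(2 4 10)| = |(2 10)(4 13 8 9 14)(11 12)| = 10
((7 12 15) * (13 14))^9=(15)(13 14)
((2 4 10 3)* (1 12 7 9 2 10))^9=((1 12 7 9 2 4)(3 10))^9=(1 9)(2 12)(3 10)(4 7)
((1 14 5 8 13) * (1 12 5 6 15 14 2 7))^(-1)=(1 7 2)(5 12 13 8)(6 14 15)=((1 2 7)(5 8 13 12)(6 15 14))^(-1)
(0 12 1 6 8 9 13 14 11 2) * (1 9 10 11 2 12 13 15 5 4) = (0 13 14 2)(1 6 8 10 11 12 9 15 5 4) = [13, 6, 0, 3, 1, 4, 8, 7, 10, 15, 11, 12, 9, 14, 2, 5]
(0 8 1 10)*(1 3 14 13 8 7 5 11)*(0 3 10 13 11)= (0 7 5)(1 13 8 10 3 14 11)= [7, 13, 2, 14, 4, 0, 6, 5, 10, 9, 3, 1, 12, 8, 11]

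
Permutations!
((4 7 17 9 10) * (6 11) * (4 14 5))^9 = (4 17 10 5 7 9 14)(6 11)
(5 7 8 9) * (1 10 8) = (1 10 8 9 5 7) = [0, 10, 2, 3, 4, 7, 6, 1, 9, 5, 8]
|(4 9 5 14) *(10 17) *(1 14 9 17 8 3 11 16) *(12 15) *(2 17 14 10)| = |(1 10 8 3 11 16)(2 17)(4 14)(5 9)(12 15)| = 6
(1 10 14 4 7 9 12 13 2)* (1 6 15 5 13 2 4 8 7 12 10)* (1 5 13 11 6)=(1 5 11 6 15 13 4 12 2)(7 9 10 14 8)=[0, 5, 1, 3, 12, 11, 15, 9, 7, 10, 14, 6, 2, 4, 8, 13]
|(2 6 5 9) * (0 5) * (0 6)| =|(0 5 9 2)| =4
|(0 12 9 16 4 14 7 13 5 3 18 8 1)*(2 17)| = 26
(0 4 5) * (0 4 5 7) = [5, 1, 2, 3, 7, 4, 6, 0] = (0 5 4 7)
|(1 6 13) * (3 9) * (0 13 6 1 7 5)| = |(0 13 7 5)(3 9)| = 4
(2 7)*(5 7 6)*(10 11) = (2 6 5 7)(10 11) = [0, 1, 6, 3, 4, 7, 5, 2, 8, 9, 11, 10]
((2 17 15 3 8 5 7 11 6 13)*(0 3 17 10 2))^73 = ((0 3 8 5 7 11 6 13)(2 10)(15 17))^73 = (0 3 8 5 7 11 6 13)(2 10)(15 17)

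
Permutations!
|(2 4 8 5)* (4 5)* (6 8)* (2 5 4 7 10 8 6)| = |(2 4)(7 10 8)| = 6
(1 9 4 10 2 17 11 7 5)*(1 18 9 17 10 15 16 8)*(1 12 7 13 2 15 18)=(1 17 11 13 2 10 15 16 8 12 7 5)(4 18 9)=[0, 17, 10, 3, 18, 1, 6, 5, 12, 4, 15, 13, 7, 2, 14, 16, 8, 11, 9]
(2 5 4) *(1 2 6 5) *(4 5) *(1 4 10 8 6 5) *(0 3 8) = (0 3 8 6 10)(1 2 4 5) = [3, 2, 4, 8, 5, 1, 10, 7, 6, 9, 0]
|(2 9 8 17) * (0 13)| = 4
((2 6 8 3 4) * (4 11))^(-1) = ((2 6 8 3 11 4))^(-1) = (2 4 11 3 8 6)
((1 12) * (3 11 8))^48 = ((1 12)(3 11 8))^48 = (12)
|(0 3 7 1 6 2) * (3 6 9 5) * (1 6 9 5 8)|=|(0 9 8 1 5 3 7 6 2)|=9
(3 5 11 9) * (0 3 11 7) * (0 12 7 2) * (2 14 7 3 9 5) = [9, 1, 0, 2, 4, 14, 6, 12, 8, 11, 10, 5, 3, 13, 7] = (0 9 11 5 14 7 12 3 2)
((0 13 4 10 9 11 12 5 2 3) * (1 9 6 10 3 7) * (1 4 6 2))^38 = (0 4 2 6)(1 12 9 5 11)(3 7 10 13)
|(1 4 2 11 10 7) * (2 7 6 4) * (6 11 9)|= 6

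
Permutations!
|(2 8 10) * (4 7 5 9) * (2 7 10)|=10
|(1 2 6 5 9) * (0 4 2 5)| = |(0 4 2 6)(1 5 9)| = 12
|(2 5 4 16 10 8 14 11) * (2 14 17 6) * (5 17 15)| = 6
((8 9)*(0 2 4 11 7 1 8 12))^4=(0 7 12 11 9 4 8 2 1)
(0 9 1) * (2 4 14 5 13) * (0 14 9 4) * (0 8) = [4, 14, 8, 3, 9, 13, 6, 7, 0, 1, 10, 11, 12, 2, 5] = (0 4 9 1 14 5 13 2 8)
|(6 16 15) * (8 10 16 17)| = 6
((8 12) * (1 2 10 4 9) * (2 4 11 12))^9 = ((1 4 9)(2 10 11 12 8))^9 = (2 8 12 11 10)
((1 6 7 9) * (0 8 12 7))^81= (0 9 8 1 12 6 7)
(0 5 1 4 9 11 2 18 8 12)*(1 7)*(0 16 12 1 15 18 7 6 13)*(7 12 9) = [5, 4, 12, 3, 7, 6, 13, 15, 1, 11, 10, 2, 16, 0, 14, 18, 9, 17, 8] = (0 5 6 13)(1 4 7 15 18 8)(2 12 16 9 11)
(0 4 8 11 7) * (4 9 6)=(0 9 6 4 8 11 7)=[9, 1, 2, 3, 8, 5, 4, 0, 11, 6, 10, 7]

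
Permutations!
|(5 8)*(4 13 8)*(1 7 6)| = 12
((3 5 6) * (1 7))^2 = (7)(3 6 5)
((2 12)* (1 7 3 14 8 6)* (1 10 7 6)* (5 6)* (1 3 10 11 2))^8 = ((1 5 6 11 2 12)(3 14 8)(7 10))^8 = (1 6 2)(3 8 14)(5 11 12)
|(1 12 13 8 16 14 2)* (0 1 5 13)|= |(0 1 12)(2 5 13 8 16 14)|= 6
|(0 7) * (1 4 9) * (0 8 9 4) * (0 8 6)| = 3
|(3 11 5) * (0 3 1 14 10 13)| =8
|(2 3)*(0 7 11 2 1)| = 6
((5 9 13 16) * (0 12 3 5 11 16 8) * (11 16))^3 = ((16)(0 12 3 5 9 13 8))^3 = (16)(0 5 8 3 13 12 9)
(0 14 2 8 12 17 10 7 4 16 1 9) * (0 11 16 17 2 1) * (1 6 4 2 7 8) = (0 14 6 4 17 10 8 12 7 2 1 9 11 16) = [14, 9, 1, 3, 17, 5, 4, 2, 12, 11, 8, 16, 7, 13, 6, 15, 0, 10]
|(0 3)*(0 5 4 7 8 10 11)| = 8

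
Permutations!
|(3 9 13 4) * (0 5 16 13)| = 7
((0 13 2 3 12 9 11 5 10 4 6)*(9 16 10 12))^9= (0 10 5 3)(2 6 16 11)(4 12 9 13)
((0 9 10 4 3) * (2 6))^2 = (0 10 3 9 4)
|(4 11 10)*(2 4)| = |(2 4 11 10)| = 4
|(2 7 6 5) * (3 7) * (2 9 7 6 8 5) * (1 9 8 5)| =15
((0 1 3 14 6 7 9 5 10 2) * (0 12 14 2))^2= (0 3 12 6 9 10 1 2 14 7 5)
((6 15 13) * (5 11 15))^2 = ((5 11 15 13 6))^2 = (5 15 6 11 13)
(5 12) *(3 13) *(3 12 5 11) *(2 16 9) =(2 16 9)(3 13 12 11) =[0, 1, 16, 13, 4, 5, 6, 7, 8, 2, 10, 3, 11, 12, 14, 15, 9]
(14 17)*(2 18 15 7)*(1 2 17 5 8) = (1 2 18 15 7 17 14 5 8) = [0, 2, 18, 3, 4, 8, 6, 17, 1, 9, 10, 11, 12, 13, 5, 7, 16, 14, 15]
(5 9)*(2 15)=(2 15)(5 9)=[0, 1, 15, 3, 4, 9, 6, 7, 8, 5, 10, 11, 12, 13, 14, 2]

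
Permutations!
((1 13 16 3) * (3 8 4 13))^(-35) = (1 3)(4 13 16 8)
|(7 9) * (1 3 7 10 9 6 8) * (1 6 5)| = |(1 3 7 5)(6 8)(9 10)| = 4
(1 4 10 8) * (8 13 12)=[0, 4, 2, 3, 10, 5, 6, 7, 1, 9, 13, 11, 8, 12]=(1 4 10 13 12 8)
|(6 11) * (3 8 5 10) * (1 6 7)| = |(1 6 11 7)(3 8 5 10)| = 4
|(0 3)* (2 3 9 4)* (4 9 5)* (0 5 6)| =4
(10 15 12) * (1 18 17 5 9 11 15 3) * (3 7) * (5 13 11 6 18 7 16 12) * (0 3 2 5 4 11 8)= (0 3 1 7 2 5 9 6 18 17 13 8)(4 11 15)(10 16 12)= [3, 7, 5, 1, 11, 9, 18, 2, 0, 6, 16, 15, 10, 8, 14, 4, 12, 13, 17]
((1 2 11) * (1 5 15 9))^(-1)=(1 9 15 5 11 2)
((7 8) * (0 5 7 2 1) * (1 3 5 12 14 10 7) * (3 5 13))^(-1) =(0 1 5 2 8 7 10 14 12)(3 13)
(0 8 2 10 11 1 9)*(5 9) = [8, 5, 10, 3, 4, 9, 6, 7, 2, 0, 11, 1] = (0 8 2 10 11 1 5 9)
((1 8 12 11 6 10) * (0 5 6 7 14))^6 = (0 12 6 7 1)(5 11 10 14 8)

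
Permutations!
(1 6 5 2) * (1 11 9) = [0, 6, 11, 3, 4, 2, 5, 7, 8, 1, 10, 9] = (1 6 5 2 11 9)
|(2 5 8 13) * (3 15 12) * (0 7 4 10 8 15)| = 11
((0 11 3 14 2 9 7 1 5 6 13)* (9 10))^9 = (0 5 9 14)(1 10 3 13)(2 11 6 7)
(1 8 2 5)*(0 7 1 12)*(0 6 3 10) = (0 7 1 8 2 5 12 6 3 10) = [7, 8, 5, 10, 4, 12, 3, 1, 2, 9, 0, 11, 6]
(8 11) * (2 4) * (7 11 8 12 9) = (2 4)(7 11 12 9) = [0, 1, 4, 3, 2, 5, 6, 11, 8, 7, 10, 12, 9]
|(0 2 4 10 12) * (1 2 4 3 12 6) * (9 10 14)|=10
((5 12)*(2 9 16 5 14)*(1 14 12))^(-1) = (1 5 16 9 2 14)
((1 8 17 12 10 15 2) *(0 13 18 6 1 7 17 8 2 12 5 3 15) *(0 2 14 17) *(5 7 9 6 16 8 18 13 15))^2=(0 12 2 6 14 7 15 10 9 1 17)(8 16 18)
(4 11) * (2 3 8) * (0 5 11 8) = (0 5 11 4 8 2 3) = [5, 1, 3, 0, 8, 11, 6, 7, 2, 9, 10, 4]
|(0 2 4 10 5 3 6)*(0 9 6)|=6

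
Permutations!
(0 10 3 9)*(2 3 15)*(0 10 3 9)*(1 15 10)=(0 3)(1 15 2 9)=[3, 15, 9, 0, 4, 5, 6, 7, 8, 1, 10, 11, 12, 13, 14, 2]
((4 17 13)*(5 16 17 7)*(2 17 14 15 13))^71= ((2 17)(4 7 5 16 14 15 13))^71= (2 17)(4 7 5 16 14 15 13)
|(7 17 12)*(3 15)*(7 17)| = |(3 15)(12 17)| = 2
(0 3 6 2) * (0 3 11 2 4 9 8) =(0 11 2 3 6 4 9 8) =[11, 1, 3, 6, 9, 5, 4, 7, 0, 8, 10, 2]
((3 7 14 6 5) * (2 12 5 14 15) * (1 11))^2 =(2 5 7)(3 15 12)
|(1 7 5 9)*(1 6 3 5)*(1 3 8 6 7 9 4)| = 6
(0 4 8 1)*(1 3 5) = [4, 0, 2, 5, 8, 1, 6, 7, 3] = (0 4 8 3 5 1)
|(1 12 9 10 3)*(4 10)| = 6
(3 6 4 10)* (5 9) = (3 6 4 10)(5 9) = [0, 1, 2, 6, 10, 9, 4, 7, 8, 5, 3]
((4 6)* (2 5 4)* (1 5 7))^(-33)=(1 6)(2 5)(4 7)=((1 5 4 6 2 7))^(-33)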